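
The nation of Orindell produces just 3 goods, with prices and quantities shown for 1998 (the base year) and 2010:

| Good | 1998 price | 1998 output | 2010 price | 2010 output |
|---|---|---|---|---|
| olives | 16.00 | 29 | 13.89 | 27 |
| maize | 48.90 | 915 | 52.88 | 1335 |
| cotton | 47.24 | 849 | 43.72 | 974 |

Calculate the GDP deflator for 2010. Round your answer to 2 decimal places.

Nominal GDP 2010 = 13.89·27 + 52.88·1335 + 43.72·974 = 113553.11.
Real GDP 2010 (at 1998 prices) = 16.00·27 + 48.90·1335 + 47.24·974 = 111725.26.
Deflator = Nominal/Real × 100 = 113553.11/111725.26 × 100 = 101.636.

101.64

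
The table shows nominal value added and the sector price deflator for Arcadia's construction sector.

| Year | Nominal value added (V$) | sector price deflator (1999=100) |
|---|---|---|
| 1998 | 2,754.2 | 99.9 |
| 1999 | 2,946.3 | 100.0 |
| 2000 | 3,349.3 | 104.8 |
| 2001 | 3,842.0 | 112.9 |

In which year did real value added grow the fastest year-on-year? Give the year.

1999: real = 2946.3/1.000 = 2946.30; growth vs 1998 (2756.96) = 6.87%.
2000: real = 3349.3/1.048 = 3195.90; growth vs 1999 (2946.30) = 8.47%.
2001: real = 3842.0/1.129 = 3403.01; growth vs 2000 (3195.90) = 6.48%.

2000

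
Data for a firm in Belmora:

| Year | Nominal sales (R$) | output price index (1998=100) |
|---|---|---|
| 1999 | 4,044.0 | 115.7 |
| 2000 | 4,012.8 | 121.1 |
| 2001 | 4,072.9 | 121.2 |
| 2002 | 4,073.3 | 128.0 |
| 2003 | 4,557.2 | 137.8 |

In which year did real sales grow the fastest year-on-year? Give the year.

2000: real = 4012.8/1.211 = 3313.63; growth vs 1999 (3495.25) = -5.20%.
2001: real = 4072.9/1.212 = 3360.48; growth vs 2000 (3313.63) = 1.41%.
2002: real = 4073.3/1.280 = 3182.27; growth vs 2001 (3360.48) = -5.30%.
2003: real = 4557.2/1.378 = 3307.11; growth vs 2002 (3182.27) = 3.92%.

2003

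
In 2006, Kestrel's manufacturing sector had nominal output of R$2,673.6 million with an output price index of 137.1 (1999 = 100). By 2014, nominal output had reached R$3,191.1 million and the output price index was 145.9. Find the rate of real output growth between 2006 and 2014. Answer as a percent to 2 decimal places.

Real output 2006 = 2673.6 / 1.371 = 1950.11.
Real output 2014 = 3191.1 / 1.459 = 2187.18.
Real growth = 2187.18 / 1950.11 − 1 = 0.1216.

12.16%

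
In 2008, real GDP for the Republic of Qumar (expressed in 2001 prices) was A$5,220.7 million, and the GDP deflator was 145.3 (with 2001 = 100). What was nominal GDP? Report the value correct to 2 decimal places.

Nominal GDP = Real × (GDP deflator/100) = 5220.7 × 1.453 = 7585.68.

A$7,585.68 million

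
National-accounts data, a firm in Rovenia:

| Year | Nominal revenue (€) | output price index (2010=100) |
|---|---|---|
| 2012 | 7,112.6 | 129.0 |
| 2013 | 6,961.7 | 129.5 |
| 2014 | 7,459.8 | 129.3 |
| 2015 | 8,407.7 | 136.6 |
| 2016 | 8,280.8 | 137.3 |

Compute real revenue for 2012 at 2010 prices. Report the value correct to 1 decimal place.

Real revenue 2012 = 7112.6 / 1.290 = 5513.64.

€5,513.6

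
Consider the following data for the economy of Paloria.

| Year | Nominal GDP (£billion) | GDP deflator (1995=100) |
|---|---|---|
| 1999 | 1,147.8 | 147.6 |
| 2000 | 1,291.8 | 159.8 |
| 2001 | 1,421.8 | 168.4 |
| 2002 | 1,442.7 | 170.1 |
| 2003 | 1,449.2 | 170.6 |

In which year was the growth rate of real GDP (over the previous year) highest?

2001

2000: real = 1291.8/1.598 = 808.39; growth vs 1999 (777.64) = 3.95%.
2001: real = 1421.8/1.684 = 844.30; growth vs 2000 (808.39) = 4.44%.
2002: real = 1442.7/1.701 = 848.15; growth vs 2001 (844.30) = 0.46%.
2003: real = 1449.2/1.706 = 849.47; growth vs 2002 (848.15) = 0.16%.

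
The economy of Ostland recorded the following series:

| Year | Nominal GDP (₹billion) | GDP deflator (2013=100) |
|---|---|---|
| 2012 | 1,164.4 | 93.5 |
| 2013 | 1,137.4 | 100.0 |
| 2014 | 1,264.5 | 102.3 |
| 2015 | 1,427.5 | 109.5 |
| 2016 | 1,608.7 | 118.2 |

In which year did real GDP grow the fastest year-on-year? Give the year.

2013: real = 1137.4/1.000 = 1137.40; growth vs 2012 (1245.35) = -8.67%.
2014: real = 1264.5/1.023 = 1236.07; growth vs 2013 (1137.40) = 8.68%.
2015: real = 1427.5/1.095 = 1303.65; growth vs 2014 (1236.07) = 5.47%.
2016: real = 1608.7/1.182 = 1361.00; growth vs 2015 (1303.65) = 4.40%.

2014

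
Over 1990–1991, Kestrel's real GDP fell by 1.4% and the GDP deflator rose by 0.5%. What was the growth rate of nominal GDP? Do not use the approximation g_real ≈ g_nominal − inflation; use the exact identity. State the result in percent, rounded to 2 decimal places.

(1 + g_nom) = (1 + g_real)(1 + π) = 0.9860 × 1.0050 = 0.99093.

-0.91%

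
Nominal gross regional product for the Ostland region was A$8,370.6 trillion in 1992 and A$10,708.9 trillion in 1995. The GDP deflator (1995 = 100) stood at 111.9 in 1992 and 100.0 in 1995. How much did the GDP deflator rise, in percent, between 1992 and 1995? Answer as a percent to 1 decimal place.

-10.6%

Price-level change = 100.0 / 111.9 − 1 = -0.1063.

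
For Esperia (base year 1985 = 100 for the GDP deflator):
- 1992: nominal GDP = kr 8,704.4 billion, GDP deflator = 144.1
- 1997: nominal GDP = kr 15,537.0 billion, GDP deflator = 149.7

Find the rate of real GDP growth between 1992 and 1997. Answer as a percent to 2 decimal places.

71.82%

Deflate each year: 1992 → 8704.4/1.441 = 6040.53; 1997 → 15537.0/1.497 = 10378.76.
So real GDP changed by 10378.76/6040.53 − 1 = 0.7182, i.e. 71.82%.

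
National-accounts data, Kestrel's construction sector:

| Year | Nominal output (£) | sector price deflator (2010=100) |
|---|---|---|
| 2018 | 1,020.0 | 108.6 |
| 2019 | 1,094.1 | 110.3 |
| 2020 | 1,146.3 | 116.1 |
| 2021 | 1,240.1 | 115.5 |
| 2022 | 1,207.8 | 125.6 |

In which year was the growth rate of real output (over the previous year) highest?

2021

2019: real = 1094.1/1.103 = 991.93; growth vs 2018 (939.23) = 5.61%.
2020: real = 1146.3/1.161 = 987.34; growth vs 2019 (991.93) = -0.46%.
2021: real = 1240.1/1.155 = 1073.68; growth vs 2020 (987.34) = 8.74%.
2022: real = 1207.8/1.256 = 961.62; growth vs 2021 (1073.68) = -10.44%.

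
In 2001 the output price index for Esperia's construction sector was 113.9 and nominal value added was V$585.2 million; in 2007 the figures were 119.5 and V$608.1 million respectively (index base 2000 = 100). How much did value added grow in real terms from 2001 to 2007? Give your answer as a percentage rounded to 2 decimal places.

Deflate each year: 2001 → 585.2/1.139 = 513.78; 2007 → 608.1/1.195 = 508.87.
So real value added changed by 508.87/513.78 − 1 = -0.0096, i.e. -0.96%.

-0.96%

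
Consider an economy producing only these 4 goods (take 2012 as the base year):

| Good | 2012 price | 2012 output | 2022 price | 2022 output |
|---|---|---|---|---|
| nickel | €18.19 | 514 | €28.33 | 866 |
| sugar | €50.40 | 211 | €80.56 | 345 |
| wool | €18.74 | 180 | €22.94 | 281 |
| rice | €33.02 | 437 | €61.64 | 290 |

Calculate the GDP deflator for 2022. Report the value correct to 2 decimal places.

Nominal GDP 2022 = 28.33·866 + 80.56·345 + 22.94·281 + 61.64·290 = 76648.72.
Real GDP 2022 (at 2012 prices) = 18.19·866 + 50.40·345 + 18.74·281 + 33.02·290 = 47982.28.
Deflator = Nominal/Real × 100 = 76648.72/47982.28 × 100 = 159.744.

159.74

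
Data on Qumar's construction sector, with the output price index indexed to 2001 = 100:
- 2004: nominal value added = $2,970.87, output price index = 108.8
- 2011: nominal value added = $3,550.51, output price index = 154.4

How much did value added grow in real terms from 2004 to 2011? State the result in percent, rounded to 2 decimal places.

Deflate each year: 2004 → 2970.87/1.088 = 2730.58; 2011 → 3550.51/1.544 = 2299.55.
So real value added changed by 2299.55/2730.58 − 1 = -0.1579, i.e. -15.79%.

-15.79%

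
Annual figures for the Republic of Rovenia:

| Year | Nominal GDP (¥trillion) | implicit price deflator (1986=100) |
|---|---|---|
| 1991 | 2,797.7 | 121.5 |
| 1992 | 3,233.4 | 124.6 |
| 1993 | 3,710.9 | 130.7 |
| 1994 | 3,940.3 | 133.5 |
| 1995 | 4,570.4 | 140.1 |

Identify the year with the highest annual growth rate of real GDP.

1992

1992: real = 3233.4/1.246 = 2595.02; growth vs 1991 (2302.63) = 12.70%.
1993: real = 3710.9/1.307 = 2839.25; growth vs 1992 (2595.02) = 9.41%.
1994: real = 3940.3/1.335 = 2951.54; growth vs 1993 (2839.25) = 3.95%.
1995: real = 4570.4/1.401 = 3262.24; growth vs 1994 (2951.54) = 10.53%.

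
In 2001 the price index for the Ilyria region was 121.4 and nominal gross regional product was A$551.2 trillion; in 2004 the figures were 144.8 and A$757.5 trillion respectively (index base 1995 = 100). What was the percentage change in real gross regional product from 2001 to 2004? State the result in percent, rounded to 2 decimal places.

15.22%

Deflate each year: 2001 → 551.2/1.214 = 454.04; 2004 → 757.5/1.448 = 523.14.
So real gross regional product changed by 523.14/454.04 − 1 = 0.1522, i.e. 15.22%.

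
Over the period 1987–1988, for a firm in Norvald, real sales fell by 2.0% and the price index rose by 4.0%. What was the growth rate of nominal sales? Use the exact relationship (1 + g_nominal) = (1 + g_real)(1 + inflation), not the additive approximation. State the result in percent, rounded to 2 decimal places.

(1 + g_nom) = (1 + g_real)(1 + π) = 0.9800 × 1.0400 = 1.01920.

1.92%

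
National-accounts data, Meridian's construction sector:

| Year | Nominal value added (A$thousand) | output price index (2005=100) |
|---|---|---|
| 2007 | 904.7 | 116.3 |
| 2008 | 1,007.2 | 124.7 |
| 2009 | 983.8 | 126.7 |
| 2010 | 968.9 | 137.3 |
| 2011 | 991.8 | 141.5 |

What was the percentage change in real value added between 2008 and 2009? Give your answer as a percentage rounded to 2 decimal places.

Real value added 2008 = 1007.2/1.247 = 807.70.
Real value added 2009 = 983.8/1.267 = 776.48.
Change = 776.48/807.70 − 1 = -0.0387.

-3.87%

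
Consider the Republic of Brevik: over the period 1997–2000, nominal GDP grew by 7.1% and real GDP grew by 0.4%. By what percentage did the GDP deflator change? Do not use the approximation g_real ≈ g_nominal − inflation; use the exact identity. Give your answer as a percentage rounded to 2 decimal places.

6.67%

(1 + g_nom) = (1 + g_real)(1 + π), so π = 1.0710 / 1.0040 − 1 = 0.06673.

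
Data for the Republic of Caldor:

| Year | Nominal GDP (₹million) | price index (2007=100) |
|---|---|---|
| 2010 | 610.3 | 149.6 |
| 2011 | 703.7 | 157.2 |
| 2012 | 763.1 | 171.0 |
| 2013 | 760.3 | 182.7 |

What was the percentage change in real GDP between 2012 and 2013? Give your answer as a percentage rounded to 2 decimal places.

Real GDP 2012 = 763.1/1.710 = 446.26.
Real GDP 2013 = 760.3/1.827 = 416.15.
Change = 416.15/446.26 − 1 = -0.0675.

-6.75%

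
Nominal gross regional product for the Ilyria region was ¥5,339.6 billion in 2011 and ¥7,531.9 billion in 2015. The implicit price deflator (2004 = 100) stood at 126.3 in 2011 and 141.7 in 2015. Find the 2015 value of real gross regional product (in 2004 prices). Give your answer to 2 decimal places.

¥5,315.38 billion

Real gross regional product = Nominal / (implicit price deflator/100) = 7531.9 / 1.417 = 5315.38.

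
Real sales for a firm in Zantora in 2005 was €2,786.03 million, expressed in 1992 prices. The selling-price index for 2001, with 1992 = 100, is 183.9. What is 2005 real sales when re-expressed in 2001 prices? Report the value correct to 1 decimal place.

Real sales in 2001 prices = Real sales in 1992 prices × (P_2001/P_1992) = 2786.03 × 1.839 = 5123.51.

€5,123.5 million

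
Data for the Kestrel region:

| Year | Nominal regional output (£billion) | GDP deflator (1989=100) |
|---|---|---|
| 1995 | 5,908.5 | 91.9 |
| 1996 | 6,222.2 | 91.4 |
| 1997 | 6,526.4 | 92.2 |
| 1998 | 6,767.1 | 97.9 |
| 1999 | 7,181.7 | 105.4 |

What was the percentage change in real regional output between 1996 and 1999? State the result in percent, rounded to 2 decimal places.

Real regional output 1996 = 6222.2/0.914 = 6807.66.
Real regional output 1999 = 7181.7/1.054 = 6813.76.
Change = 6813.76/6807.66 − 1 = 0.0009.

0.09%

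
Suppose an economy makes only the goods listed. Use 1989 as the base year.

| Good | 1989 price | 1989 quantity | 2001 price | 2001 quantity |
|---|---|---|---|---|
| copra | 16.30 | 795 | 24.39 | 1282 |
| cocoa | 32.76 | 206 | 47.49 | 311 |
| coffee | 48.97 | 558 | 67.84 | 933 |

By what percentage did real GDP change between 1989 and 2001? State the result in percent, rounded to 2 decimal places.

Real GDP 1989 = Nominal GDP 1989 = 16.30·795 + 32.76·206 + 48.97·558 = 47032.32.
Real GDP 2001 (at 1989 prices) = 16.30·1282 + 32.76·311 + 48.97·933 = 76773.97.
Real growth = 76773.97/47032.32 − 1 = 0.6324.

63.24%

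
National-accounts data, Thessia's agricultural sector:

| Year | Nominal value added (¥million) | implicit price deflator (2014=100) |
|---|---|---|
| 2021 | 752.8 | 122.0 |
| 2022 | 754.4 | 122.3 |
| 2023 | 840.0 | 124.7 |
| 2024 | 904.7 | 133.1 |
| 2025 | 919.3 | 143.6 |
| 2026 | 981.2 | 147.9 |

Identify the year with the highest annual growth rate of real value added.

2022: real = 754.4/1.223 = 616.84; growth vs 2021 (617.05) = -0.03%.
2023: real = 840.0/1.247 = 673.62; growth vs 2022 (616.84) = 9.20%.
2024: real = 904.7/1.331 = 679.71; growth vs 2023 (673.62) = 0.90%.
2025: real = 919.3/1.436 = 640.18; growth vs 2024 (679.71) = -5.82%.
2026: real = 981.2/1.479 = 663.42; growth vs 2025 (640.18) = 3.63%.

2023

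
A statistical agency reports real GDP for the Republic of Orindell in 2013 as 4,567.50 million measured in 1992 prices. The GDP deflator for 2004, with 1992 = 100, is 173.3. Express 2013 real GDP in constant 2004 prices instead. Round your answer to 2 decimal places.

7,915.48 million

Real GDP in 2004 prices = Real GDP in 1992 prices × (P_2004/P_1992) = 4567.50 × 1.733 = 7915.48.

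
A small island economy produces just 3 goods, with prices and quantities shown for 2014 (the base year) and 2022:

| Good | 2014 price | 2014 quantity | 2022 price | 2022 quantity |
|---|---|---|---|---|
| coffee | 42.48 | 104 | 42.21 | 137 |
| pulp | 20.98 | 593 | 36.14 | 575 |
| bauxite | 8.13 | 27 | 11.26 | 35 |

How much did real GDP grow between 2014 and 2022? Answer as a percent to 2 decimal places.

6.38%

Real GDP 2014 = Nominal GDP 2014 = 42.48·104 + 20.98·593 + 8.13·27 = 17078.57.
Real GDP 2022 (at 2014 prices) = 42.48·137 + 20.98·575 + 8.13·35 = 18167.81.
Real growth = 18167.81/17078.57 − 1 = 0.0638.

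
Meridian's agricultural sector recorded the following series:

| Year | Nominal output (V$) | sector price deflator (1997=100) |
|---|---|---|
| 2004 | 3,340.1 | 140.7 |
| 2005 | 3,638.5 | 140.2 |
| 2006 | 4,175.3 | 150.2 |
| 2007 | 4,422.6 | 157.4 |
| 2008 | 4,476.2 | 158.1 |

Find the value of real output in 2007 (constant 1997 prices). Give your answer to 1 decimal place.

V$2,809.8

Real output 2007 = 4422.6 / 1.574 = 2809.78.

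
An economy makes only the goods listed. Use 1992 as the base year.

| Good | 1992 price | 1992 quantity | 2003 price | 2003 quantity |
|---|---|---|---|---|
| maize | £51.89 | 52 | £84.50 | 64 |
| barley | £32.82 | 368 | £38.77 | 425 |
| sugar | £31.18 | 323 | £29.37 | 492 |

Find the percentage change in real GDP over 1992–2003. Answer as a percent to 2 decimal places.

31.24%

Real GDP 1992 = Nominal GDP 1992 = 51.89·52 + 32.82·368 + 31.18·323 = 24847.18.
Real GDP 2003 (at 1992 prices) = 51.89·64 + 32.82·425 + 31.18·492 = 32610.02.
Real growth = 32610.02/24847.18 − 1 = 0.3124.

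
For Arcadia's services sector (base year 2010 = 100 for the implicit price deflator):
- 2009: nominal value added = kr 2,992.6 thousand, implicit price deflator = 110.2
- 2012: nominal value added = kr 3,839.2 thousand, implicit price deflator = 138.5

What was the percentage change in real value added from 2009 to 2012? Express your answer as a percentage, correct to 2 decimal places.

Deflate each year: 2009 → 2992.6/1.102 = 2715.61; 2012 → 3839.2/1.385 = 2771.99.
So real value added changed by 2771.99/2715.61 − 1 = 0.0208, i.e. 2.08%.

2.08%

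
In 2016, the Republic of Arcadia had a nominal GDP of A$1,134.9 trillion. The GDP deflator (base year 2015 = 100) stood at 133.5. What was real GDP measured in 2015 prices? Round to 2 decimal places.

Real GDP = Nominal / (GDP deflator/100) = 1134.9 / 1.335 = 850.11.

A$850.11 trillion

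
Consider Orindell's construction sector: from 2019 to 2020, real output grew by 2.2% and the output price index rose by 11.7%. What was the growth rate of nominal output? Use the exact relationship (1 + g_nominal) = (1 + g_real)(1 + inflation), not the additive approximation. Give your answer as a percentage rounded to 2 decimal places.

(1 + g_nom) = (1 + g_real)(1 + π) = 1.0220 × 1.1170 = 1.14157.

14.16%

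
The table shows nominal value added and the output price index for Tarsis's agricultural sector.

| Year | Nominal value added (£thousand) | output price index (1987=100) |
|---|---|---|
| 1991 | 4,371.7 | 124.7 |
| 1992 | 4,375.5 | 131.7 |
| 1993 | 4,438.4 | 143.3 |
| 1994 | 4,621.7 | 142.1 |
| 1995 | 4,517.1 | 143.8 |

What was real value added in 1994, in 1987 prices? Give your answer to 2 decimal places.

Real value added 1994 = 4621.7 / 1.421 = 3252.43.

£3,252.43 thousand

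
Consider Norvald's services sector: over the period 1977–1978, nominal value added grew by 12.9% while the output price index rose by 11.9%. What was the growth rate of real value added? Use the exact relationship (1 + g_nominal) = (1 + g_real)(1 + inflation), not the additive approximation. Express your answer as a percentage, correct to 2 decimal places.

0.89%

(1 + g_nom) = (1 + g_real)(1 + π), so g_real = 1.1290 / 1.1190 − 1 = 0.00894.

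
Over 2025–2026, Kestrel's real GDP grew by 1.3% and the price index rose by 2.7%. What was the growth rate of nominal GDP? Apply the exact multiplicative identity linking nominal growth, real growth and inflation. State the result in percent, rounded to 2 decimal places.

(1 + g_nom) = (1 + g_real)(1 + π) = 1.0130 × 1.0270 = 1.04035.

4.04%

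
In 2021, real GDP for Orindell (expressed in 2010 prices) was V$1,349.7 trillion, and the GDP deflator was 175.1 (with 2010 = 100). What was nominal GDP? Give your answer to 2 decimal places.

Nominal GDP = Real × (GDP deflator/100) = 1349.7 × 1.751 = 2363.32.

V$2,363.32 trillion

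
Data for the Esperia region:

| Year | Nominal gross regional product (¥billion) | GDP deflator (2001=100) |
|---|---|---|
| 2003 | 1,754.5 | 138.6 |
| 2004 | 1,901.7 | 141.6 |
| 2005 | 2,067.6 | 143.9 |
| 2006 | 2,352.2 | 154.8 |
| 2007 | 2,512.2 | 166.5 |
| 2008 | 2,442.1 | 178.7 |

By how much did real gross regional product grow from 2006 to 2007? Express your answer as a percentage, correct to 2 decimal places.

Real gross regional product 2006 = 2352.2/1.548 = 1519.51.
Real gross regional product 2007 = 2512.2/1.665 = 1508.83.
Change = 1508.83/1519.51 − 1 = -0.0070.

-0.70%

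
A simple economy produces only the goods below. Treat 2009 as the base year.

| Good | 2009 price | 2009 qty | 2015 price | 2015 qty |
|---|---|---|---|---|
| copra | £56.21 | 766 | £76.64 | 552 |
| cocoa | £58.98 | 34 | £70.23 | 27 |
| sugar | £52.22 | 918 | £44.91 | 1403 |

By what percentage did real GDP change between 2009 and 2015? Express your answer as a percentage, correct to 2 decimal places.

Real GDP 2009 = Nominal GDP 2009 = 56.21·766 + 58.98·34 + 52.22·918 = 93000.14.
Real GDP 2015 (at 2009 prices) = 56.21·552 + 58.98·27 + 52.22·1403 = 105885.04.
Real growth = 105885.04/93000.14 − 1 = 0.1385.

13.85%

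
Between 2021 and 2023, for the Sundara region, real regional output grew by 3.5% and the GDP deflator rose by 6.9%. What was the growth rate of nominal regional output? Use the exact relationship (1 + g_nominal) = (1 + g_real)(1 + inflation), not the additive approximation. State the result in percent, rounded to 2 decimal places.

(1 + g_nom) = (1 + g_real)(1 + π) = 1.0350 × 1.0690 = 1.10642.

10.64%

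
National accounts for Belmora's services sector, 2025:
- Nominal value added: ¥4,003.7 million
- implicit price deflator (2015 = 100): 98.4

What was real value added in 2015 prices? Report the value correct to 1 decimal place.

¥4,068.8 million

Real value added = Nominal / (implicit price deflator/100) = 4003.7 / 0.984 = 4068.80.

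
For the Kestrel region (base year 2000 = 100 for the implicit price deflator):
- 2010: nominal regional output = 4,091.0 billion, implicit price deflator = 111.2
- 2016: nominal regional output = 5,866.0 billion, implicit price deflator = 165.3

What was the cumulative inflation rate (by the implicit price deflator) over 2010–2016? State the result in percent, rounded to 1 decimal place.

48.7%

Price-level change = 165.3 / 111.2 − 1 = 0.4865.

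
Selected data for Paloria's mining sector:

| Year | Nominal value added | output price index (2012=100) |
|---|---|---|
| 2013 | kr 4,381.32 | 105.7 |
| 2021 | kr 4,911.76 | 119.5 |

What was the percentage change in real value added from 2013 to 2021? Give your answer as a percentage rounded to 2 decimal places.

-0.84%

Deflate each year: 2013 → 4381.32/1.057 = 4145.05; 2021 → 4911.76/1.195 = 4110.26.
So real value added changed by 4110.26/4145.05 − 1 = -0.0084, i.e. -0.84%.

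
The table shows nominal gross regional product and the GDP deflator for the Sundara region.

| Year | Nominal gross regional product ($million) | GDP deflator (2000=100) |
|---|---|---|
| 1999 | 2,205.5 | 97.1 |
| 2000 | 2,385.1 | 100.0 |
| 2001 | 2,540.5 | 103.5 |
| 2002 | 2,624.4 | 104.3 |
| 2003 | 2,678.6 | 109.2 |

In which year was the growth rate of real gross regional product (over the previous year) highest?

2000

2000: real = 2385.1/1.000 = 2385.10; growth vs 1999 (2271.37) = 5.01%.
2001: real = 2540.5/1.035 = 2454.59; growth vs 2000 (2385.10) = 2.91%.
2002: real = 2624.4/1.043 = 2516.20; growth vs 2001 (2454.59) = 2.51%.
2003: real = 2678.6/1.092 = 2452.93; growth vs 2002 (2516.20) = -2.51%.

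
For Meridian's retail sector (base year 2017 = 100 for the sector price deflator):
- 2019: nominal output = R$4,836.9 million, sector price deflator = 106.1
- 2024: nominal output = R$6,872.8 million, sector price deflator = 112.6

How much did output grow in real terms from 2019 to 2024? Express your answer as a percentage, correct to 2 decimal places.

Deflate each year: 2019 → 4836.9/1.061 = 4558.81; 2024 → 6872.8/1.126 = 6103.73.
So real output changed by 6103.73/4558.81 − 1 = 0.3389, i.e. 33.89%.

33.89%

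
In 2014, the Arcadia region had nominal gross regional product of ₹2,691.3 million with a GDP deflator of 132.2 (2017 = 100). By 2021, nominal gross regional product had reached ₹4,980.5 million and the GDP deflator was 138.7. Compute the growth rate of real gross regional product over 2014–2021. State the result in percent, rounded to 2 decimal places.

Real gross regional product 2014 = 2691.3 / 1.322 = 2035.78.
Real gross regional product 2021 = 4980.5 / 1.387 = 3590.84.
Real growth = 3590.84 / 2035.78 − 1 = 0.7639.

76.39%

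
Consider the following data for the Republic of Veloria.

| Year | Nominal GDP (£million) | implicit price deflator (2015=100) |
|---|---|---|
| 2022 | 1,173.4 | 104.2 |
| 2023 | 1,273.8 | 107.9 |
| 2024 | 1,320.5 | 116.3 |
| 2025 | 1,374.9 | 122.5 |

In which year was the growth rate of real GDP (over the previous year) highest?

2023

2023: real = 1273.8/1.079 = 1180.54; growth vs 2022 (1126.10) = 4.83%.
2024: real = 1320.5/1.163 = 1135.43; growth vs 2023 (1180.54) = -3.82%.
2025: real = 1374.9/1.225 = 1122.37; growth vs 2024 (1135.43) = -1.15%.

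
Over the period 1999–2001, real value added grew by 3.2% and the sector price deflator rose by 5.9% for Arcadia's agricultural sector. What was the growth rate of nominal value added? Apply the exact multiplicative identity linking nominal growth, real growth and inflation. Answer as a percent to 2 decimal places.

9.29%

(1 + g_nom) = (1 + g_real)(1 + π) = 1.0320 × 1.0590 = 1.09289.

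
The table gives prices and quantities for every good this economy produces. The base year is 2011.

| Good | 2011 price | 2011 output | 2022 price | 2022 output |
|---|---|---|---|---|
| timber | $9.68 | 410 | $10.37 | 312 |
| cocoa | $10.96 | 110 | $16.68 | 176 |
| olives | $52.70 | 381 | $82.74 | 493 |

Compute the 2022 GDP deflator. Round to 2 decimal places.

151.83

Nominal GDP 2022 = 10.37·312 + 16.68·176 + 82.74·493 = 46961.94.
Real GDP 2022 (at 2011 prices) = 9.68·312 + 10.96·176 + 52.70·493 = 30930.22.
Deflator = Nominal/Real × 100 = 46961.94/30930.22 × 100 = 151.832.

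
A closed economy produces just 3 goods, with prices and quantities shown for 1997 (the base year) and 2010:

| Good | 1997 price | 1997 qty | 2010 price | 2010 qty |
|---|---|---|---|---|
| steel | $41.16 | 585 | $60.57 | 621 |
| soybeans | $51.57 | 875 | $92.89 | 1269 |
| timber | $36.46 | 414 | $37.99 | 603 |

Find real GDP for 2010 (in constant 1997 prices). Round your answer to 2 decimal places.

Real GDP 2010 = Σ (p_1997 × q_2010) = 41.16·621 + 51.57·1269 + 36.46·603 = 112988.07.

$112988.07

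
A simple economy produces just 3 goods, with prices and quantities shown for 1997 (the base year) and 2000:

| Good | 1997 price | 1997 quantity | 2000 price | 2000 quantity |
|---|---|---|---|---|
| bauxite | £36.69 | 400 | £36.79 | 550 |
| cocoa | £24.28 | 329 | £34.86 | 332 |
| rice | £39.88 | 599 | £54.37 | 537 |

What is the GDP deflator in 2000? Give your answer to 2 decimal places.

Nominal GDP 2000 = 36.79·550 + 34.86·332 + 54.37·537 = 61004.71.
Real GDP 2000 (at 1997 prices) = 36.69·550 + 24.28·332 + 39.88·537 = 49656.02.
Deflator = Nominal/Real × 100 = 61004.71/49656.02 × 100 = 122.855.

122.85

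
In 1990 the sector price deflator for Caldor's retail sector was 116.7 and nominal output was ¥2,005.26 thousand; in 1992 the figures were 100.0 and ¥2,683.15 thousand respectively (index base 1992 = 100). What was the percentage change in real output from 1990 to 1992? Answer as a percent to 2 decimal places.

56.15%

Deflate each year: 1990 → 2005.26/1.167 = 1718.30; 1992 → 2683.15/1.000 = 2683.15.
So real output changed by 2683.15/1718.30 − 1 = 0.5615, i.e. 56.15%.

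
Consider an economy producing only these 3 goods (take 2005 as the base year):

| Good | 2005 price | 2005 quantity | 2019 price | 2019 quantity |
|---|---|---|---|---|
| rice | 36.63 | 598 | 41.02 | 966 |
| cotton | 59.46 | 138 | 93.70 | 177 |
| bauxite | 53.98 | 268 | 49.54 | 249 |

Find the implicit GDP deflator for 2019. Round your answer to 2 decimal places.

115.49

Nominal GDP 2019 = 41.02·966 + 93.70·177 + 49.54·249 = 68545.68.
Real GDP 2019 (at 2005 prices) = 36.63·966 + 59.46·177 + 53.98·249 = 59350.02.
Deflator = Nominal/Real × 100 = 68545.68/59350.02 × 100 = 115.494.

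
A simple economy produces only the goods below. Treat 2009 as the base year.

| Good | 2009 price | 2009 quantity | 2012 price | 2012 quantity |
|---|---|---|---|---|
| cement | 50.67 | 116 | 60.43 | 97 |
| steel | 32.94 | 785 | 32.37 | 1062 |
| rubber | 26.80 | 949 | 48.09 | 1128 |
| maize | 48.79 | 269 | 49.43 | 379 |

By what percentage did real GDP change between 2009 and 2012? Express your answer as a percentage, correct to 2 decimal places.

Real GDP 2009 = Nominal GDP 2009 = 50.67·116 + 32.94·785 + 26.80·949 + 48.79·269 = 70293.33.
Real GDP 2012 (at 2009 prices) = 50.67·97 + 32.94·1062 + 26.80·1128 + 48.79·379 = 88619.08.
Real growth = 88619.08/70293.33 − 1 = 0.2607.

26.07%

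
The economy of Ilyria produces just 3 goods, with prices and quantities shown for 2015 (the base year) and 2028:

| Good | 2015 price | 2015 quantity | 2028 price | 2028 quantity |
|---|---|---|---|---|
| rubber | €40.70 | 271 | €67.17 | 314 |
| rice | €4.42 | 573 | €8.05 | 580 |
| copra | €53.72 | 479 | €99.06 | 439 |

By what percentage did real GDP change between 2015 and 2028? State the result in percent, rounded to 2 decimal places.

-0.94%

Real GDP 2015 = Nominal GDP 2015 = 40.70·271 + 4.42·573 + 53.72·479 = 39294.24.
Real GDP 2028 (at 2015 prices) = 40.70·314 + 4.42·580 + 53.72·439 = 38926.48.
Real growth = 38926.48/39294.24 − 1 = -0.0094.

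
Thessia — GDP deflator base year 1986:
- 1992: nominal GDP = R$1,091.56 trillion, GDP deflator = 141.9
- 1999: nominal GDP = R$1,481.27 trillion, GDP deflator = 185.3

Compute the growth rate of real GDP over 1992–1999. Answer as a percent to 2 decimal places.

Real GDP 1992 = 1091.56 / 1.419 = 769.25.
Real GDP 1999 = 1481.27 / 1.853 = 799.39.
Real growth = 799.39 / 769.25 − 1 = 0.0392.

3.92%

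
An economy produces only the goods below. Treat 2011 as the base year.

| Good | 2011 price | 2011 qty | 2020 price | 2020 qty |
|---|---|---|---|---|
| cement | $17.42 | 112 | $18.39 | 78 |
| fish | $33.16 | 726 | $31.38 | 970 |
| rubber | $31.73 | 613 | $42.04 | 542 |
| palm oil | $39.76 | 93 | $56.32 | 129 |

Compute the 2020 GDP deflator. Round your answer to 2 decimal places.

Nominal GDP 2020 = 18.39·78 + 31.38·970 + 42.04·542 + 56.32·129 = 61923.98.
Real GDP 2020 (at 2011 prices) = 17.42·78 + 33.16·970 + 31.73·542 + 39.76·129 = 55850.66.
Deflator = Nominal/Real × 100 = 61923.98/55850.66 × 100 = 110.874.

110.87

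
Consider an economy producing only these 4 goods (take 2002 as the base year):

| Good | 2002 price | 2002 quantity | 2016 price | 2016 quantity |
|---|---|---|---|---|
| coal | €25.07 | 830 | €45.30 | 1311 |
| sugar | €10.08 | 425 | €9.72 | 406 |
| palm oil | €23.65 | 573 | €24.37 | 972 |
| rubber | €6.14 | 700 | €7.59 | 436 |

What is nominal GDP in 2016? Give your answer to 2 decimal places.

Nominal GDP 2016 = Σ (p_2016 × q_2016) = 45.30·1311 + 9.72·406 + 24.37·972 + 7.59·436 = 90331.50.

€90331.50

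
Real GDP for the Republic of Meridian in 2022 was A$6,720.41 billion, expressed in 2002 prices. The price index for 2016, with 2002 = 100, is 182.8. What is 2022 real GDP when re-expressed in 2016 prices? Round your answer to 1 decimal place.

A$12,284.9 billion

Real GDP in 2016 prices = Real GDP in 2002 prices × (P_2016/P_2002) = 6720.41 × 1.828 = 12284.91.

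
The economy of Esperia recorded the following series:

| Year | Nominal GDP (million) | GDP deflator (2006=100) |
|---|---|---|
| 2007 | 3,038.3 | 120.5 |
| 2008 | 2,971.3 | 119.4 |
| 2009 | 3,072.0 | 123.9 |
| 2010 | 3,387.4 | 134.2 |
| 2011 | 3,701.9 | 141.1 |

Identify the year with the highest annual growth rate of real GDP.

2008: real = 2971.3/1.194 = 2488.53; growth vs 2007 (2521.41) = -1.30%.
2009: real = 3072.0/1.239 = 2479.42; growth vs 2008 (2488.53) = -0.37%.
2010: real = 3387.4/1.342 = 2524.14; growth vs 2009 (2479.42) = 1.80%.
2011: real = 3701.9/1.411 = 2623.60; growth vs 2010 (2524.14) = 3.94%.

2011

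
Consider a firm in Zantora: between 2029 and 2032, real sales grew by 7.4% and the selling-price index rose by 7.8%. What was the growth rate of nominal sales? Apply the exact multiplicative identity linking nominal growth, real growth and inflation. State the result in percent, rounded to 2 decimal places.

15.78%

(1 + g_nom) = (1 + g_real)(1 + π) = 1.0740 × 1.0780 = 1.15777.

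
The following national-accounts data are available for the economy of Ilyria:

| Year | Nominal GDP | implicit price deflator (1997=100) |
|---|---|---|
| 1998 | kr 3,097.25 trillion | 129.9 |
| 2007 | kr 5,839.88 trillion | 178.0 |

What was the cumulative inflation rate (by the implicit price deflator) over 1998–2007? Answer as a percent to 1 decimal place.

37.0%

Price-level change = 178.0 / 129.9 − 1 = 0.3703.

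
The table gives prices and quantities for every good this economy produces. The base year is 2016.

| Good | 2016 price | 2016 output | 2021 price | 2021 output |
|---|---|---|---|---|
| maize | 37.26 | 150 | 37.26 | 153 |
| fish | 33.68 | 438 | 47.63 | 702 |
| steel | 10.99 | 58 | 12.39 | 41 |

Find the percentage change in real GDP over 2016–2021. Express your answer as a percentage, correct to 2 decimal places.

Real GDP 2016 = Nominal GDP 2016 = 37.26·150 + 33.68·438 + 10.99·58 = 20978.26.
Real GDP 2021 (at 2016 prices) = 37.26·153 + 33.68·702 + 10.99·41 = 29794.73.
Real growth = 29794.73/20978.26 − 1 = 0.4203.

42.03%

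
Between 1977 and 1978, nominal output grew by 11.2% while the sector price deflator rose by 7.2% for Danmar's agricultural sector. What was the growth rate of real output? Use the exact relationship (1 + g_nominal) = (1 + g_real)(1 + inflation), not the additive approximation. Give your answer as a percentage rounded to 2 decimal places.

3.73%

(1 + g_nom) = (1 + g_real)(1 + π), so g_real = 1.1120 / 1.0720 − 1 = 0.03731.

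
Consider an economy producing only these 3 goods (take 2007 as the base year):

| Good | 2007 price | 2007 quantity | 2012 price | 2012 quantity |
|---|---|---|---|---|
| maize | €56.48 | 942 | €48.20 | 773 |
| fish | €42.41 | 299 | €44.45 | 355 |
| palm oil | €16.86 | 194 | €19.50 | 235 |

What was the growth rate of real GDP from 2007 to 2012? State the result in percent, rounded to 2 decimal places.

-9.37%

Real GDP 2007 = Nominal GDP 2007 = 56.48·942 + 42.41·299 + 16.86·194 = 69155.59.
Real GDP 2012 (at 2007 prices) = 56.48·773 + 42.41·355 + 16.86·235 = 62676.69.
Real growth = 62676.69/69155.59 − 1 = -0.0937.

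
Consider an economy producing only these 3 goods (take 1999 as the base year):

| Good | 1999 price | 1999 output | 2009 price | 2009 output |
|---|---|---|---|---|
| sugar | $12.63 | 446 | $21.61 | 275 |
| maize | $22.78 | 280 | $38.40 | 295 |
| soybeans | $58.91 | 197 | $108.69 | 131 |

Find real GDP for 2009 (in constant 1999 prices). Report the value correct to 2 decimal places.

Real GDP 2009 = Σ (p_1999 × q_2009) = 12.63·275 + 22.78·295 + 58.91·131 = 17910.56.

$17910.56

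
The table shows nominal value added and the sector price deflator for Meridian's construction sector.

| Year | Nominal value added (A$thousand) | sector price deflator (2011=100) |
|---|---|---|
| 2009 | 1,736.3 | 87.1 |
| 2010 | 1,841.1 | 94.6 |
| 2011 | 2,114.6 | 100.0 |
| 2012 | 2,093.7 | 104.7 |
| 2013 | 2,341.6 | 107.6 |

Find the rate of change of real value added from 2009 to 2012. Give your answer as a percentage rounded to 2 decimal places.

0.31%

Real value added 2009 = 1736.3/0.871 = 1993.46.
Real value added 2012 = 2093.7/1.047 = 1999.71.
Change = 1999.71/1993.46 − 1 = 0.0031.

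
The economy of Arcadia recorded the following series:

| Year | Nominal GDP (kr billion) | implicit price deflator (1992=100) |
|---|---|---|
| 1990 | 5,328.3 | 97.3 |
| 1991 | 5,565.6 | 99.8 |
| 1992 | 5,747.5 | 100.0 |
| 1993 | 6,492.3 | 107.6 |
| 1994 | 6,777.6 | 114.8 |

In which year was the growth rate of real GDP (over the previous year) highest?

1991: real = 5565.6/0.998 = 5576.75; growth vs 1990 (5476.16) = 1.84%.
1992: real = 5747.5/1.000 = 5747.50; growth vs 1991 (5576.75) = 3.06%.
1993: real = 6492.3/1.076 = 6033.74; growth vs 1992 (5747.50) = 4.98%.
1994: real = 6777.6/1.148 = 5903.83; growth vs 1993 (6033.74) = -2.15%.

1993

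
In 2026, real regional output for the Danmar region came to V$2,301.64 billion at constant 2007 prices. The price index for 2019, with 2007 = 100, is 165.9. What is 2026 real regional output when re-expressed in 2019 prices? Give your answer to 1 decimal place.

Real regional output in 2019 prices = Real regional output in 2007 prices × (P_2019/P_2007) = 2301.64 × 1.659 = 3818.42.

V$3,818.4 billion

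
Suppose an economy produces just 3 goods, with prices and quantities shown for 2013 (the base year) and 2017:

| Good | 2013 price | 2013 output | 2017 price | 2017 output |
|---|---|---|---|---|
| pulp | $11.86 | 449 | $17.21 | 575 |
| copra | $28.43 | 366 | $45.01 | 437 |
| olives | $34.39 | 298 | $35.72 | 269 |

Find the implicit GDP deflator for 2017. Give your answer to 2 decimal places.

137.48

Nominal GDP 2017 = 17.21·575 + 45.01·437 + 35.72·269 = 39173.80.
Real GDP 2017 (at 2013 prices) = 11.86·575 + 28.43·437 + 34.39·269 = 28494.32.
Deflator = Nominal/Real × 100 = 39173.80/28494.32 × 100 = 137.479.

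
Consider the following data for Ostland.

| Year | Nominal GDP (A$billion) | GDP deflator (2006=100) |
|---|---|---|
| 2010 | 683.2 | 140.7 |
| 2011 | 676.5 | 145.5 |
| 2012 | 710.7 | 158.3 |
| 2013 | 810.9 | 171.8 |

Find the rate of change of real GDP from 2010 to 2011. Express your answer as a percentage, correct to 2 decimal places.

-4.25%

Real GDP 2010 = 683.2/1.407 = 485.57.
Real GDP 2011 = 676.5/1.455 = 464.95.
Change = 464.95/485.57 − 1 = -0.0425.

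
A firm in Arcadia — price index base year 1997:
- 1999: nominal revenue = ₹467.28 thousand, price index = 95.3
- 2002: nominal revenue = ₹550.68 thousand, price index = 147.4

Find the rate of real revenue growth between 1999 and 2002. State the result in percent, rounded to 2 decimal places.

-23.81%

Real revenue 1999 = 467.28 / 0.953 = 490.33.
Real revenue 2002 = 550.68 / 1.474 = 373.60.
Real growth = 373.60 / 490.33 − 1 = -0.2381.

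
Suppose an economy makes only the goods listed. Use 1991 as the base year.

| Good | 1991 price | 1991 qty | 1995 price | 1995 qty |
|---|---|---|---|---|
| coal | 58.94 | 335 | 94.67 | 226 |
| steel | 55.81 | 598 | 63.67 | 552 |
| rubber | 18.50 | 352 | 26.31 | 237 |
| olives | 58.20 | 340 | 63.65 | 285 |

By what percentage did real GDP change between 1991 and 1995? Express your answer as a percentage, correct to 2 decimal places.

-18.03%

Real GDP 1991 = Nominal GDP 1991 = 58.94·335 + 55.81·598 + 18.50·352 + 58.20·340 = 79419.28.
Real GDP 1995 (at 1991 prices) = 58.94·226 + 55.81·552 + 18.50·237 + 58.20·285 = 65099.06.
Real growth = 65099.06/79419.28 − 1 = -0.1803.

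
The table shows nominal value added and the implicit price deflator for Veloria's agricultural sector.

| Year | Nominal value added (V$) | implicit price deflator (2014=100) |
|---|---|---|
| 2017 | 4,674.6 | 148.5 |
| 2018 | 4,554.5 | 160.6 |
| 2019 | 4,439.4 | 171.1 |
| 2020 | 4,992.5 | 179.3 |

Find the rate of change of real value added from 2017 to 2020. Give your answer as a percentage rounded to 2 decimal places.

Real value added 2017 = 4674.6/1.485 = 3147.88.
Real value added 2020 = 4992.5/1.793 = 2784.44.
Change = 2784.44/3147.88 − 1 = -0.1155.

-11.55%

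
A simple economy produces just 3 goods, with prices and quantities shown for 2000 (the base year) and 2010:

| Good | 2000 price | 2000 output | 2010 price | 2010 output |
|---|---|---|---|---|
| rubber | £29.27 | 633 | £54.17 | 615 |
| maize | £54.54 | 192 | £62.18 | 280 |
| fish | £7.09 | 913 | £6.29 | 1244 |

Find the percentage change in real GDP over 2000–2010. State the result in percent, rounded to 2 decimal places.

18.66%

Real GDP 2000 = Nominal GDP 2000 = 29.27·633 + 54.54·192 + 7.09·913 = 35472.76.
Real GDP 2010 (at 2000 prices) = 29.27·615 + 54.54·280 + 7.09·1244 = 42092.21.
Real growth = 42092.21/35472.76 − 1 = 0.1866.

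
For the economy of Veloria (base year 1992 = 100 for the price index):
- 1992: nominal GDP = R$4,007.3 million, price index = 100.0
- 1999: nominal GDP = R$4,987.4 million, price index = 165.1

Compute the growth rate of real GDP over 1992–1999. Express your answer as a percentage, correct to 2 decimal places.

Deflate each year: 1992 → 4007.3/1.000 = 4007.30; 1999 → 4987.4/1.651 = 3020.84.
So real GDP changed by 3020.84/4007.30 − 1 = -0.2462, i.e. -24.62%.

-24.62%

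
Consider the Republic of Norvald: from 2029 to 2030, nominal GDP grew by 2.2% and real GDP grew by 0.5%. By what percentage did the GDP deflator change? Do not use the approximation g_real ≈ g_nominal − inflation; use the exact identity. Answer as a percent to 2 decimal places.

(1 + g_nom) = (1 + g_real)(1 + π), so π = 1.0220 / 1.0050 − 1 = 0.01692.

1.69%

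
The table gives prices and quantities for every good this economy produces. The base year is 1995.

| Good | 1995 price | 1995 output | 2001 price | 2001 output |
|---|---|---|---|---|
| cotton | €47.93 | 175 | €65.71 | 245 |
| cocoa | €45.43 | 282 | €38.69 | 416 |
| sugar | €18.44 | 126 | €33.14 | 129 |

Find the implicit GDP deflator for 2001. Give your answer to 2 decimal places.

Nominal GDP 2001 = 65.71·245 + 38.69·416 + 33.14·129 = 36469.05.
Real GDP 2001 (at 1995 prices) = 47.93·245 + 45.43·416 + 18.44·129 = 33020.49.
Deflator = Nominal/Real × 100 = 36469.05/33020.49 × 100 = 110.444.

110.44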